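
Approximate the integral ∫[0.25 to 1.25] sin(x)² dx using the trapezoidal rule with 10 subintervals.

f(x) = sin(x)²
a = 0.25, b = 1.25, n = 10
h = (b - a)/n = 0.100000

Trapezoidal rule: (h/2)[f(x₀) + 2f(x₁) + 2f(x₂) + ... + f(xₙ)]

x_0 = 0.2500, f(x_0) = 0.061209, coefficient = 1
x_1 = 0.3500, f(x_1) = 0.117579, coefficient = 2
x_2 = 0.4500, f(x_2) = 0.189195, coefficient = 2
x_3 = 0.5500, f(x_3) = 0.273202, coefficient = 2
x_4 = 0.6500, f(x_4) = 0.366251, coefficient = 2
x_5 = 0.7500, f(x_5) = 0.464631, coefficient = 2
x_6 = 0.8500, f(x_6) = 0.564422, coefficient = 2
x_7 = 0.9500, f(x_7) = 0.661645, coefficient = 2
x_8 = 1.0500, f(x_8) = 0.752423, coefficient = 2
x_9 = 1.1500, f(x_9) = 0.833138, coefficient = 2
x_10 = 1.2500, f(x_10) = 0.900572, coefficient = 1

I ≈ (0.100000/2) × 9.406752 = 0.470338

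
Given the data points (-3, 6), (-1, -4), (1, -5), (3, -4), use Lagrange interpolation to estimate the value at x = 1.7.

Lagrange interpolation formula:
P(x) = Σ yᵢ × Lᵢ(x)
where Lᵢ(x) = Π_{j≠i} (x - xⱼ)/(xᵢ - xⱼ)

L_0(1.7) = (1.7 - (-1))/(-3 - (-1)) × (1.7 - 1)/(-3 - 1) × (1.7 - 3)/(-3 - 3) = 0.051187
L_1(1.7) = (1.7 - (-3))/(-1 - (-3)) × (1.7 - 1)/(-1 - 1) × (1.7 - 3)/(-1 - 3) = -0.267313
L_2(1.7) = (1.7 - (-3))/(1 - (-3)) × (1.7 - (-1))/(1 - (-1)) × (1.7 - 3)/(1 - 3) = 1.031063
L_3(1.7) = (1.7 - (-3))/(3 - (-3)) × (1.7 - (-1))/(3 - (-1)) × (1.7 - 1)/(3 - 1) = 0.185063

P(1.7) = 6×L_0(1.7) + (-4)×L_1(1.7) + (-5)×L_2(1.7) + (-4)×L_3(1.7)
P(1.7) = -4.519188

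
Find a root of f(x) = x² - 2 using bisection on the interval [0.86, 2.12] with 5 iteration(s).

f(x) = x² - 2
Initial interval: [0.86, 2.12]

Iteration 1:
  c_1 = (0.860000 + 2.120000)/2 = 1.490000
  f(c_1) = f(1.490000) = 0.220100
  f(a) × f(c) < 0, new interval: [0.860000, 1.490000]
Iteration 2:
  c_2 = (0.860000 + 1.490000)/2 = 1.175000
  f(c_2) = f(1.175000) = -0.619375
  f(a) × f(c) ≥ 0, new interval: [1.175000, 1.490000]
Iteration 3:
  c_3 = (1.175000 + 1.490000)/2 = 1.332500
  f(c_3) = f(1.332500) = -0.224444
  f(a) × f(c) ≥ 0, new interval: [1.332500, 1.490000]
Iteration 4:
  c_4 = (1.332500 + 1.490000)/2 = 1.411250
  f(c_4) = f(1.411250) = -0.008373
  f(a) × f(c) ≥ 0, new interval: [1.411250, 1.490000]
Iteration 5:
  c_5 = (1.411250 + 1.490000)/2 = 1.450625
  f(c_5) = f(1.450625) = 0.104313
  f(a) × f(c) < 0, new interval: [1.411250, 1.450625]

After 5 iteration(s), the approximation is c_5 = 1.450625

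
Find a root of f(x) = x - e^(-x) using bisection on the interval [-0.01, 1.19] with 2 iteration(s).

f(x) = x - e^(-x)
Initial interval: [-0.01, 1.19]

Iteration 1:
  c_1 = (-0.010000 + 1.190000)/2 = 0.590000
  f(c_1) = f(0.590000) = 0.035673
  f(a) × f(c) < 0, new interval: [-0.010000, 0.590000]
Iteration 2:
  c_2 = (-0.010000 + 0.590000)/2 = 0.290000
  f(c_2) = f(0.290000) = -0.458264
  f(a) × f(c) ≥ 0, new interval: [0.290000, 0.590000]

After 2 iteration(s), the approximation is c_2 = 0.290000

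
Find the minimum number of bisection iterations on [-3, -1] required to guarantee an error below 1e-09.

We need (b-a)/2^n ≤ 1e-09
(-1 - (-3))/2^n ≤ 1e-09
2/2^n ≤ 1e-09
2^n ≥ 2000000000
n ≥ log₂(2000000000) = 30.90
n ≥ 31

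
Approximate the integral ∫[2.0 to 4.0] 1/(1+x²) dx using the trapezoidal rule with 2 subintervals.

f(x) = 1/(1+x²)
a = 2.0, b = 4.0, n = 2
h = (b - a)/n = 1.000000

Trapezoidal rule: (h/2)[f(x₀) + 2f(x₁) + 2f(x₂) + ... + f(xₙ)]

x_0 = 2.0000, f(x_0) = 0.200000, coefficient = 1
x_1 = 3.0000, f(x_1) = 0.100000, coefficient = 2
x_2 = 4.0000, f(x_2) = 0.058824, coefficient = 1

I ≈ (1.000000/2) × 0.458824 = 0.229412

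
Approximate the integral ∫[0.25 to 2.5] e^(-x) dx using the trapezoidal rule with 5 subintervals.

f(x) = e^(-x)
a = 0.25, b = 2.5, n = 5
h = (b - a)/n = 0.450000

Trapezoidal rule: (h/2)[f(x₀) + 2f(x₁) + 2f(x₂) + ... + f(xₙ)]

x_0 = 0.2500, f(x_0) = 0.778801, coefficient = 1
x_1 = 0.7000, f(x_1) = 0.496585, coefficient = 2
x_2 = 1.1500, f(x_2) = 0.316637, coefficient = 2
x_3 = 1.6000, f(x_3) = 0.201897, coefficient = 2
x_4 = 2.0500, f(x_4) = 0.128735, coefficient = 2
x_5 = 2.5000, f(x_5) = 0.082085, coefficient = 1

I ≈ (0.450000/2) × 3.148593 = 0.708433
Exact value: 0.696716
Error: 0.011718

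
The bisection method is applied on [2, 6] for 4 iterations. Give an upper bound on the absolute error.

Bisection error bound: |error| ≤ (b-a)/2^n
|error| ≤ (6 - 2)/2^4 = 4/2^4
|error| ≤ 0.2500000000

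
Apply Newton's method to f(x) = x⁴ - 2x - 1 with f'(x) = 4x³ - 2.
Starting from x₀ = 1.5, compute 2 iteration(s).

f(x) = x⁴ - 2x - 1
f'(x) = 4x³ - 2
x₀ = 1.5

Newton-Raphson formula: x_{n+1} = x_n - f(x_n)/f'(x_n)

Iteration 1:
  f(1.500000) = 1.062500
  f'(1.500000) = 11.500000
  x_1 = 1.500000 - 1.062500/11.500000 = 1.407609
Iteration 2:
  f(1.407609) = 0.110579
  f'(1.407609) = 9.155931
  x_2 = 1.407609 - 0.110579/9.155931 = 1.395531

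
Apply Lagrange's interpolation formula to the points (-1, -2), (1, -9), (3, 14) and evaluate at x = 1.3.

Lagrange interpolation formula:
P(x) = Σ yᵢ × Lᵢ(x)
where Lᵢ(x) = Π_{j≠i} (x - xⱼ)/(xᵢ - xⱼ)

L_0(1.3) = (1.3 - 1)/(-1 - 1) × (1.3 - 3)/(-1 - 3) = -0.063750
L_1(1.3) = (1.3 - (-1))/(1 - (-1)) × (1.3 - 3)/(1 - 3) = 0.977500
L_2(1.3) = (1.3 - (-1))/(3 - (-1)) × (1.3 - 1)/(3 - 1) = 0.086250

P(1.3) = (-2)×L_0(1.3) + (-9)×L_1(1.3) + 14×L_2(1.3)
P(1.3) = -7.462500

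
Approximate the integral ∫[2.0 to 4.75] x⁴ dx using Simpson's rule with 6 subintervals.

f(x) = x⁴
a = 2.0, b = 4.75, n = 6
h = (b - a)/n = 0.458333

Simpson's rule: (h/3)[f(x₀) + 4f(x₁) + 2f(x₂) + ... + f(xₙ)]

x_0 = 2.0000, f(x_0) = 16.000000, coefficient = 1
x_1 = 2.4583, f(x_1) = 36.522717, coefficient = 4
x_2 = 2.9167, f(x_2) = 72.368104, coefficient = 2
x_3 = 3.3750, f(x_3) = 129.746338, coefficient = 4
x_4 = 3.8333, f(x_4) = 215.926698, coefficient = 2
x_5 = 4.2917, f(x_5) = 339.237561, coefficient = 4
x_6 = 4.7500, f(x_6) = 509.066406, coefficient = 1

I ≈ (0.458333/3) × 3123.682473 = 477.229267
Exact value: 477.213086
Error: 0.016181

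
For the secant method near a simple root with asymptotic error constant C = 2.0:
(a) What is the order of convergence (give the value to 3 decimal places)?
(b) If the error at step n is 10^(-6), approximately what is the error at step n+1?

(a) Secant method has superlinear convergence with order φ = (1+√5)/2 ≈ 1.618.
    This means |e_{n+1}| ≈ C|e_n|^1.618.

(b) With |e_n| = 10^(-6) and C = 2.0:
    |e_{n+1}| ≈ 2.0 × (10^(-6))^1.618 = 2.0 × 10^(-9.71)

(a) ≈ 1.618 (golden ratio); (b) |e_{n+1}| ≈ 3.916e-10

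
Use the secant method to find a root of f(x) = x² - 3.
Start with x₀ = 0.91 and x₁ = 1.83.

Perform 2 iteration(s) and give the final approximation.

f(x) = x² - 3
x₀ = 0.91, x₁ = 1.83

Secant formula: x_{n+1} = x_n - f(x_n)(x_n - x_{n-1})/(f(x_n) - f(x_{n-1}))

Iteration 1:
  f(0.910000) = -2.171900
  f(1.830000) = 0.348900
  x_2 = 1.830000 - 0.348900×(1.830000 - 0.910000)/(0.348900 - (-2.171900))
       = 1.702664
Iteration 2:
  f(1.830000) = 0.348900
  f(1.702664) = -0.100935
  x_3 = 1.702664 - (-0.100935)×(1.702664 - 1.830000)/(-0.100935 - 0.348900)
       = 1.731236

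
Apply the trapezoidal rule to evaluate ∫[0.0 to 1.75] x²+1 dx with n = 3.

f(x) = x²+1
a = 0.0, b = 1.75, n = 3
h = (b - a)/n = 0.583333

Trapezoidal rule: (h/2)[f(x₀) + 2f(x₁) + 2f(x₂) + ... + f(xₙ)]

x_0 = 0.0000, f(x_0) = 1.000000, coefficient = 1
x_1 = 0.5833, f(x_1) = 1.340278, coefficient = 2
x_2 = 1.1667, f(x_2) = 2.361111, coefficient = 2
x_3 = 1.7500, f(x_3) = 4.062500, coefficient = 1

I ≈ (0.583333/2) × 12.465278 = 3.635706
Exact value: 3.536458
Error: 0.099248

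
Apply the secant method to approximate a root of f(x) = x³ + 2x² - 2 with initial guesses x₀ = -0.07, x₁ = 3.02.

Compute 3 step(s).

f(x) = x³ + 2x² - 2
x₀ = -0.07, x₁ = 3.02

Secant formula: x_{n+1} = x_n - f(x_n)(x_n - x_{n-1})/(f(x_n) - f(x_{n-1}))

Iteration 1:
  f(-0.070000) = -1.990543
  f(3.020000) = 43.784408
  x_2 = 3.020000 - 43.784408×(3.020000 - (-0.070000))/(43.784408 - (-1.990543))
       = 0.064370
Iteration 2:
  f(3.020000) = 43.784408
  f(0.064370) = -1.991446
  x_3 = 0.064370 - (-1.991446)×(0.064370 - 3.020000)/(-1.991446 - 43.784408)
       = 0.192953
Iteration 3:
  f(0.064370) = -1.991446
  f(0.192953) = -1.918355
  x_4 = 0.192953 - (-1.918355)×(0.192953 - 0.064370)/(-1.918355 - (-1.991446))
       = 3.567726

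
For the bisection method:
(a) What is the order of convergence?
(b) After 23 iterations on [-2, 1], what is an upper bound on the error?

(a) Bisection has linear (order 1) convergence; the error is halved each step.

(b) Error bound = (b-a)/2^n = (1 - (-2))/2^{23}
    = 3/2^{23}

(a) 1 (linear); (b) error ≤ 3.58e-07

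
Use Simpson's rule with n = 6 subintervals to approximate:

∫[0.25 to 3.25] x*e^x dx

f(x) = x*e^x
a = 0.25, b = 3.25, n = 6
h = (b - a)/n = 0.500000

Simpson's rule: (h/3)[f(x₀) + 4f(x₁) + 2f(x₂) + ... + f(xₙ)]

x_0 = 0.2500, f(x_0) = 0.321006, coefficient = 1
x_1 = 0.7500, f(x_1) = 1.587750, coefficient = 4
x_2 = 1.2500, f(x_2) = 4.362929, coefficient = 2
x_3 = 1.7500, f(x_3) = 10.070555, coefficient = 4
x_4 = 2.2500, f(x_4) = 21.347406, coefficient = 2
x_5 = 2.7500, f(x_5) = 43.017238, coefficient = 4
x_6 = 3.2500, f(x_6) = 83.818605, coefficient = 1

I ≈ (0.500000/3) × 354.262449 = 59.043742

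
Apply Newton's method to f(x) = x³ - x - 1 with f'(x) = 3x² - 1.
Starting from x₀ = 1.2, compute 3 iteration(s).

f(x) = x³ - x - 1
f'(x) = 3x² - 1
x₀ = 1.2

Newton-Raphson formula: x_{n+1} = x_n - f(x_n)/f'(x_n)

Iteration 1:
  f(1.200000) = -0.472000
  f'(1.200000) = 3.320000
  x_1 = 1.200000 - (-0.472000)/3.320000 = 1.342169
Iteration 2:
  f(1.342169) = 0.075636
  f'(1.342169) = 4.404250
  x_2 = 1.342169 - 0.075636/4.404250 = 1.324995
Iteration 3:
  f(1.324995) = 0.001182
  f'(1.324995) = 4.266837
  x_3 = 1.324995 - 0.001182/4.266837 = 1.324718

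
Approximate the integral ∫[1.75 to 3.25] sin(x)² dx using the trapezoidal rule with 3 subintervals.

f(x) = sin(x)²
a = 1.75, b = 3.25, n = 3
h = (b - a)/n = 0.500000

Trapezoidal rule: (h/2)[f(x₀) + 2f(x₁) + 2f(x₂) + ... + f(xₙ)]

x_0 = 1.7500, f(x_0) = 0.968228, coefficient = 1
x_1 = 2.2500, f(x_1) = 0.605398, coefficient = 2
x_2 = 2.7500, f(x_2) = 0.145665, coefficient = 2
x_3 = 3.2500, f(x_3) = 0.011706, coefficient = 1

I ≈ (0.500000/2) × 2.482061 = 0.620515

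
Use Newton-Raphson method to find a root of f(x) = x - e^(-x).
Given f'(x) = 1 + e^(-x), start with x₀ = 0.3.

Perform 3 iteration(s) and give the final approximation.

f(x) = x - e^(-x)
f'(x) = 1 + e^(-x)
x₀ = 0.3

Newton-Raphson formula: x_{n+1} = x_n - f(x_n)/f'(x_n)

Iteration 1:
  f(0.300000) = -0.440818
  f'(0.300000) = 1.740818
  x_1 = 0.300000 - (-0.440818)/1.740818 = 0.553225
Iteration 2:
  f(0.553225) = -0.021868
  f'(0.553225) = 1.575092
  x_2 = 0.553225 - (-0.021868)/1.575092 = 0.567108
Iteration 3:
  f(0.567108) = -0.000055
  f'(0.567108) = 1.567163
  x_3 = 0.567108 - (-0.000055)/1.567163 = 0.567143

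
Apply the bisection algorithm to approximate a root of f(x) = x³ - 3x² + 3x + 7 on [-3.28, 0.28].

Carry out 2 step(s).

f(x) = x³ - 3x² + 3x + 7
Initial interval: [-3.28, 0.28]

Iteration 1:
  c_1 = (-3.280000 + 0.280000)/2 = -1.500000
  f(c_1) = f(-1.500000) = -7.625000
  f(a) × f(c) ≥ 0, new interval: [-1.500000, 0.280000]
Iteration 2:
  c_2 = (-1.500000 + 0.280000)/2 = -0.610000
  f(c_2) = f(-0.610000) = 3.826719
  f(a) × f(c) < 0, new interval: [-1.500000, -0.610000]

After 2 iteration(s), the approximation is c_2 = -0.610000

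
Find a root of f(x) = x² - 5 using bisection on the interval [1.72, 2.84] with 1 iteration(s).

f(x) = x² - 5
Initial interval: [1.72, 2.84]

Iteration 1:
  c_1 = (1.720000 + 2.840000)/2 = 2.280000
  f(c_1) = f(2.280000) = 0.198400
  f(a) × f(c) < 0, new interval: [1.720000, 2.280000]

After 1 iteration(s), the approximation is c_1 = 2.280000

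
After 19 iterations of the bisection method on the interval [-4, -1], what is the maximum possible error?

Bisection error bound: |error| ≤ (b-a)/2^n
|error| ≤ (-1 - (-4))/2^19 = 3/2^19
|error| ≤ 0.0000057220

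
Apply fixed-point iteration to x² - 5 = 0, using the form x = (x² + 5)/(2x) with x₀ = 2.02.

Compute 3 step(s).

Equation: x² - 5 = 0
Fixed-point form: x = (x² + 5)/(2x)
x₀ = 2.02

x_1 = g(2.020000) = 2.247624
x_2 = g(2.247624) = 2.236098
x_3 = g(2.236098) = 2.236068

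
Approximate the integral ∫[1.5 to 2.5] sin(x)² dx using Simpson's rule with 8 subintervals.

f(x) = sin(x)²
a = 1.5, b = 2.5, n = 8
h = (b - a)/n = 0.125000

Simpson's rule: (h/3)[f(x₀) + 4f(x₁) + 2f(x₂) + ... + f(xₙ)]

x_0 = 1.5000, f(x_0) = 0.994996, coefficient = 1
x_1 = 1.6250, f(x_1) = 0.997065, coefficient = 4
x_2 = 1.7500, f(x_2) = 0.968228, coefficient = 2
x_3 = 1.8750, f(x_3) = 0.910280, coefficient = 4
x_4 = 2.0000, f(x_4) = 0.826822, coefficient = 2
x_5 = 2.1250, f(x_5) = 0.723044, coefficient = 4
x_6 = 2.2500, f(x_6) = 0.605398, coefficient = 2
x_7 = 2.3750, f(x_7) = 0.481199, coefficient = 4
x_8 = 2.5000, f(x_8) = 0.358169, coefficient = 1

I ≈ (0.125000/3) × 18.600410 = 0.775017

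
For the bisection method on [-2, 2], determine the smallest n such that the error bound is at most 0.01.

We need (b-a)/2^n ≤ 0.01
(2 - (-2))/2^n ≤ 0.01
4/2^n ≤ 0.01
2^n ≥ 400
n ≥ log₂(400) = 8.64
n ≥ 9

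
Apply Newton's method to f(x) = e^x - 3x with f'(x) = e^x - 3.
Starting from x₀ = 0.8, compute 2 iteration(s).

f(x) = e^x - 3x
f'(x) = e^x - 3
x₀ = 0.8

Newton-Raphson formula: x_{n+1} = x_n - f(x_n)/f'(x_n)

Iteration 1:
  f(0.800000) = -0.174459
  f'(0.800000) = -0.774459
  x_1 = 0.800000 - (-0.174459)/(-0.774459) = 0.574734
Iteration 2:
  f(0.574734) = 0.052456
  f'(0.574734) = -1.223342
  x_2 = 0.574734 - 0.052456/(-1.223342) = 0.617613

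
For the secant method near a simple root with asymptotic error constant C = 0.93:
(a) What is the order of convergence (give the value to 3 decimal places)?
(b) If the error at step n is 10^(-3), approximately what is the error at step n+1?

(a) Secant method has superlinear convergence with order φ = (1+√5)/2 ≈ 1.618.
    This means |e_{n+1}| ≈ C|e_n|^1.618.

(b) With |e_n| = 10^(-3) and C = 0.93:
    |e_{n+1}| ≈ 0.93 × (10^(-3))^1.618 = 0.93 × 10^(-4.85)

(a) ≈ 1.618 (golden ratio); (b) |e_{n+1}| ≈ 1.301e-05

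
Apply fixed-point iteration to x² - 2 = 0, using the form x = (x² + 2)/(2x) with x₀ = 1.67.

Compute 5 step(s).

Equation: x² - 2 = 0
Fixed-point form: x = (x² + 2)/(2x)
x₀ = 1.67

x_1 = g(1.670000) = 1.433802
x_2 = g(1.433802) = 1.414347
x_3 = g(1.414347) = 1.414214
x_4 = g(1.414214) = 1.414214
x_5 = g(1.414214) = 1.414214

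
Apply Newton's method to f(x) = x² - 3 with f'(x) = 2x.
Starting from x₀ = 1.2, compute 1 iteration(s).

f(x) = x² - 3
f'(x) = 2x
x₀ = 1.2

Newton-Raphson formula: x_{n+1} = x_n - f(x_n)/f'(x_n)

Iteration 1:
  f(1.200000) = -1.560000
  f'(1.200000) = 2.400000
  x_1 = 1.200000 - (-1.560000)/2.400000 = 1.850000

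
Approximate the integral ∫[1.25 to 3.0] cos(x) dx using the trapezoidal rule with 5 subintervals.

f(x) = cos(x)
a = 1.25, b = 3.0, n = 5
h = (b - a)/n = 0.350000

Trapezoidal rule: (h/2)[f(x₀) + 2f(x₁) + 2f(x₂) + ... + f(xₙ)]

x_0 = 1.2500, f(x_0) = 0.315322, coefficient = 1
x_1 = 1.6000, f(x_1) = -0.029200, coefficient = 2
x_2 = 1.9500, f(x_2) = -0.370181, coefficient = 2
x_3 = 2.3000, f(x_3) = -0.666276, coefficient = 2
x_4 = 2.6500, f(x_4) = -0.881582, coefficient = 2
x_5 = 3.0000, f(x_5) = -0.989992, coefficient = 1

I ≈ (0.350000/2) × -4.569147 = -0.799601
Exact value: -0.807865
Error: 0.008264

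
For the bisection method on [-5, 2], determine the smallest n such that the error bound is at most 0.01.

We need (b-a)/2^n ≤ 0.01
(2 - (-5))/2^n ≤ 0.01
7/2^n ≤ 0.01
2^n ≥ 700
n ≥ log₂(700) = 9.45
n ≥ 10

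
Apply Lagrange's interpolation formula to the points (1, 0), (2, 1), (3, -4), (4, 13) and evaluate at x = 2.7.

Lagrange interpolation formula:
P(x) = Σ yᵢ × Lᵢ(x)
where Lᵢ(x) = Π_{j≠i} (x - xⱼ)/(xᵢ - xⱼ)

L_0(2.7) = (2.7 - 2)/(1 - 2) × (2.7 - 3)/(1 - 3) × (2.7 - 4)/(1 - 4) = -0.045500
L_1(2.7) = (2.7 - 1)/(2 - 1) × (2.7 - 3)/(2 - 3) × (2.7 - 4)/(2 - 4) = 0.331500
L_2(2.7) = (2.7 - 1)/(3 - 1) × (2.7 - 2)/(3 - 2) × (2.7 - 4)/(3 - 4) = 0.773500
L_3(2.7) = (2.7 - 1)/(4 - 1) × (2.7 - 2)/(4 - 2) × (2.7 - 3)/(4 - 3) = -0.059500

P(2.7) = 0×L_0(2.7) + 1×L_1(2.7) + (-4)×L_2(2.7) + 13×L_3(2.7)
P(2.7) = -3.536000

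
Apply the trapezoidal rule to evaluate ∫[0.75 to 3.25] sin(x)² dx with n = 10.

f(x) = sin(x)²
a = 0.75, b = 3.25, n = 10
h = (b - a)/n = 0.250000

Trapezoidal rule: (h/2)[f(x₀) + 2f(x₁) + 2f(x₂) + ... + f(xₙ)]

x_0 = 0.7500, f(x_0) = 0.464631, coefficient = 1
x_1 = 1.0000, f(x_1) = 0.708073, coefficient = 2
x_2 = 1.2500, f(x_2) = 0.900572, coefficient = 2
x_3 = 1.5000, f(x_3) = 0.994996, coefficient = 2
x_4 = 1.7500, f(x_4) = 0.968228, coefficient = 2
x_5 = 2.0000, f(x_5) = 0.826822, coefficient = 2
x_6 = 2.2500, f(x_6) = 0.605398, coefficient = 2
x_7 = 2.5000, f(x_7) = 0.358169, coefficient = 2
x_8 = 2.7500, f(x_8) = 0.145665, coefficient = 2
x_9 = 3.0000, f(x_9) = 0.019915, coefficient = 2
x_10 = 3.2500, f(x_10) = 0.011706, coefficient = 1

I ≈ (0.250000/2) × 11.532014 = 1.441502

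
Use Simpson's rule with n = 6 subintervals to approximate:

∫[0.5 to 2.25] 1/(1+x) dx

f(x) = 1/(1+x)
a = 0.5, b = 2.25, n = 6
h = (b - a)/n = 0.291667

Simpson's rule: (h/3)[f(x₀) + 4f(x₁) + 2f(x₂) + ... + f(xₙ)]

x_0 = 0.5000, f(x_0) = 0.666667, coefficient = 1
x_1 = 0.7917, f(x_1) = 0.558140, coefficient = 4
x_2 = 1.0833, f(x_2) = 0.480000, coefficient = 2
x_3 = 1.3750, f(x_3) = 0.421053, coefficient = 4
x_4 = 1.6667, f(x_4) = 0.375000, coefficient = 2
x_5 = 1.9583, f(x_5) = 0.338028, coefficient = 4
x_6 = 2.2500, f(x_6) = 0.307692, coefficient = 1

I ≈ (0.291667/3) × 7.953240 = 0.773232
Exact value: 0.773190
Error: 0.000042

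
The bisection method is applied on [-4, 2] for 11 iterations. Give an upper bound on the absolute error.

Bisection error bound: |error| ≤ (b-a)/2^n
|error| ≤ (2 - (-4))/2^11 = 6/2^11
|error| ≤ 0.0029296875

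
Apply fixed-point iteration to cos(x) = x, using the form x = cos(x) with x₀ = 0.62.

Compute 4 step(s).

Equation: cos(x) = x
Fixed-point form: x = cos(x)
x₀ = 0.62

x_1 = g(0.620000) = 0.813878
x_2 = g(0.813878) = 0.686684
x_3 = g(0.686684) = 0.773352
x_4 = g(0.773352) = 0.715573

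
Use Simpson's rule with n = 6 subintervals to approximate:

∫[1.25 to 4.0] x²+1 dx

f(x) = x²+1
a = 1.25, b = 4.0, n = 6
h = (b - a)/n = 0.458333

Simpson's rule: (h/3)[f(x₀) + 4f(x₁) + 2f(x₂) + ... + f(xₙ)]

x_0 = 1.2500, f(x_0) = 2.562500, coefficient = 1
x_1 = 1.7083, f(x_1) = 3.918403, coefficient = 4
x_2 = 2.1667, f(x_2) = 5.694444, coefficient = 2
x_3 = 2.6250, f(x_3) = 7.890625, coefficient = 4
x_4 = 3.0833, f(x_4) = 10.506944, coefficient = 2
x_5 = 3.5417, f(x_5) = 13.543403, coefficient = 4
x_6 = 4.0000, f(x_6) = 17.000000, coefficient = 1

I ≈ (0.458333/3) × 153.375000 = 23.432292
Exact value: 23.432292
Error: 0.000000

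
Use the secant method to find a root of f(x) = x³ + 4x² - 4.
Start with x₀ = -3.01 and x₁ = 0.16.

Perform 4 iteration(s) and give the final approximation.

f(x) = x³ + 4x² - 4
x₀ = -3.01, x₁ = 0.16

Secant formula: x_{n+1} = x_n - f(x_n)(x_n - x_{n-1})/(f(x_n) - f(x_{n-1}))

Iteration 1:
  f(-3.010000) = 4.969499
  f(0.160000) = -3.893504
  x_2 = 0.160000 - (-3.893504)×(0.160000 - (-3.010000))/(-3.893504 - 4.969499)
       = -1.232576
Iteration 2:
  f(0.160000) = -3.893504
  f(-1.232576) = 0.204393
  x_3 = -1.232576 - 0.204393×(-1.232576 - 0.160000)/(0.204393 - (-3.893504))
       = -1.163118
Iteration 3:
  f(-1.232576) = 0.204393
  f(-1.163118) = -0.162142
  x_4 = -1.163118 - (-0.162142)×(-1.163118 - (-1.232576))/(-0.162142 - 0.204393)
       = -1.193844
Iteration 4:
  f(-1.163118) = -0.162142
  f(-1.193844) = -0.000488
  x_5 = -1.193844 - (-0.000488)×(-1.193844 - (-1.163118))/(-0.000488 - (-0.162142))
       = -1.193937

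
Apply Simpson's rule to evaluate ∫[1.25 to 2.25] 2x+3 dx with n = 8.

f(x) = 2x+3
a = 1.25, b = 2.25, n = 8
h = (b - a)/n = 0.125000

Simpson's rule: (h/3)[f(x₀) + 4f(x₁) + 2f(x₂) + ... + f(xₙ)]

x_0 = 1.2500, f(x_0) = 5.500000, coefficient = 1
x_1 = 1.3750, f(x_1) = 5.750000, coefficient = 4
x_2 = 1.5000, f(x_2) = 6.000000, coefficient = 2
x_3 = 1.6250, f(x_3) = 6.250000, coefficient = 4
x_4 = 1.7500, f(x_4) = 6.500000, coefficient = 2
x_5 = 1.8750, f(x_5) = 6.750000, coefficient = 4
x_6 = 2.0000, f(x_6) = 7.000000, coefficient = 2
x_7 = 2.1250, f(x_7) = 7.250000, coefficient = 4
x_8 = 2.2500, f(x_8) = 7.500000, coefficient = 1

I ≈ (0.125000/3) × 156.000000 = 6.500000
Exact value: 6.500000
Error: 0.000000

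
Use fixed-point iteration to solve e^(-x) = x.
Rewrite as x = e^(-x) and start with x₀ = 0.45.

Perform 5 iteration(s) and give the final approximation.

Equation: e^(-x) = x
Fixed-point form: x = e^(-x)
x₀ = 0.45

x_1 = g(0.450000) = 0.637628
x_2 = g(0.637628) = 0.528545
x_3 = g(0.528545) = 0.589462
x_4 = g(0.589462) = 0.554625
x_5 = g(0.554625) = 0.574287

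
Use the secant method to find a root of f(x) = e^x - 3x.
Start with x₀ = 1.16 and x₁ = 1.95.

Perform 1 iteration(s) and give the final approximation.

f(x) = e^x - 3x
x₀ = 1.16, x₁ = 1.95

Secant formula: x_{n+1} = x_n - f(x_n)(x_n - x_{n-1})/(f(x_n) - f(x_{n-1}))

Iteration 1:
  f(1.160000) = -0.290067
  f(1.950000) = 1.178688
  x_2 = 1.950000 - 1.178688×(1.950000 - 1.160000)/(1.178688 - (-0.290067))
       = 1.316018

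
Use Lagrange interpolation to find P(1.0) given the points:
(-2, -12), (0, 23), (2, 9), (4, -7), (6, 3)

Lagrange interpolation formula:
P(x) = Σ yᵢ × Lᵢ(x)
where Lᵢ(x) = Π_{j≠i} (x - xⱼ)/(xᵢ - xⱼ)

L_0(1.0) = (1.0 - 0)/(-2 - 0) × (1.0 - 2)/(-2 - 2) × (1.0 - 4)/(-2 - 4) × (1.0 - 6)/(-2 - 6) = -0.039062
L_1(1.0) = (1.0 - (-2))/(0 - (-2)) × (1.0 - 2)/(0 - 2) × (1.0 - 4)/(0 - 4) × (1.0 - 6)/(0 - 6) = 0.468750
L_2(1.0) = (1.0 - (-2))/(2 - (-2)) × (1.0 - 0)/(2 - 0) × (1.0 - 4)/(2 - 4) × (1.0 - 6)/(2 - 6) = 0.703125
L_3(1.0) = (1.0 - (-2))/(4 - (-2)) × (1.0 - 0)/(4 - 0) × (1.0 - 2)/(4 - 2) × (1.0 - 6)/(4 - 6) = -0.156250
L_4(1.0) = (1.0 - (-2))/(6 - (-2)) × (1.0 - 0)/(6 - 0) × (1.0 - 2)/(6 - 2) × (1.0 - 4)/(6 - 4) = 0.023438

P(1.0) = (-12)×L_0(1.0) + 23×L_1(1.0) + 9×L_2(1.0) + (-7)×L_3(1.0) + 3×L_4(1.0)
P(1.0) = 18.742188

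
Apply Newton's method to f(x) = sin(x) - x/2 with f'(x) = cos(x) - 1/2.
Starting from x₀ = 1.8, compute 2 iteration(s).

f(x) = sin(x) - x/2
f'(x) = cos(x) - 1/2
x₀ = 1.8

Newton-Raphson formula: x_{n+1} = x_n - f(x_n)/f'(x_n)

Iteration 1:
  f(1.800000) = 0.073848
  f'(1.800000) = -0.727202
  x_1 = 1.800000 - 0.073848/(-0.727202) = 1.901550
Iteration 2:
  f(1.901550) = -0.004977
  f'(1.901550) = -0.824756
  x_2 = 1.901550 - (-0.004977)/(-0.824756) = 1.895515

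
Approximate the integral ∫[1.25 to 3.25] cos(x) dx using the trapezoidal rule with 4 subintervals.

f(x) = cos(x)
a = 1.25, b = 3.25, n = 4
h = (b - a)/n = 0.500000

Trapezoidal rule: (h/2)[f(x₀) + 2f(x₁) + 2f(x₂) + ... + f(xₙ)]

x_0 = 1.2500, f(x_0) = 0.315322, coefficient = 1
x_1 = 1.7500, f(x_1) = -0.178246, coefficient = 2
x_2 = 2.2500, f(x_2) = -0.628174, coefficient = 2
x_3 = 2.7500, f(x_3) = -0.924302, coefficient = 2
x_4 = 3.2500, f(x_4) = -0.994130, coefficient = 1

I ≈ (0.500000/2) × -4.140251 = -1.035063
Exact value: -1.057180
Error: 0.022117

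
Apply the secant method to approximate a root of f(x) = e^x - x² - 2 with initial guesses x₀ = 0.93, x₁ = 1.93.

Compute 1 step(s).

f(x) = e^x - x² - 2
x₀ = 0.93, x₁ = 1.93

Secant formula: x_{n+1} = x_n - f(x_n)(x_n - x_{n-1})/(f(x_n) - f(x_{n-1}))

Iteration 1:
  f(0.930000) = -0.330391
  f(1.930000) = 1.164610
  x_2 = 1.930000 - 1.164610×(1.930000 - 0.930000)/(1.164610 - (-0.330391))
       = 1.150997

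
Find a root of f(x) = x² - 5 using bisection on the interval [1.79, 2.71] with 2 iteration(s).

f(x) = x² - 5
Initial interval: [1.79, 2.71]

Iteration 1:
  c_1 = (1.790000 + 2.710000)/2 = 2.250000
  f(c_1) = f(2.250000) = 0.062500
  f(a) × f(c) < 0, new interval: [1.790000, 2.250000]
Iteration 2:
  c_2 = (1.790000 + 2.250000)/2 = 2.020000
  f(c_2) = f(2.020000) = -0.919600
  f(a) × f(c) ≥ 0, new interval: [2.020000, 2.250000]

After 2 iteration(s), the approximation is c_2 = 2.020000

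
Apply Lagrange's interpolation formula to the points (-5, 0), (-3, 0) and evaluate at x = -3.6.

Lagrange interpolation formula:
P(x) = Σ yᵢ × Lᵢ(x)
where Lᵢ(x) = Π_{j≠i} (x - xⱼ)/(xᵢ - xⱼ)

L_0(-3.6) = (-3.6 - (-3))/(-5 - (-3)) = 0.300000
L_1(-3.6) = (-3.6 - (-5))/(-3 - (-5)) = 0.700000

P(-3.6) = 0×L_0(-3.6) + 0×L_1(-3.6)
P(-3.6) = 0.000000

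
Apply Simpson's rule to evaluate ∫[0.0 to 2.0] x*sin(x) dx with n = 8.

f(x) = x*sin(x)
a = 0.0, b = 2.0, n = 8
h = (b - a)/n = 0.250000

Simpson's rule: (h/3)[f(x₀) + 4f(x₁) + 2f(x₂) + ... + f(xₙ)]

x_0 = 0.0000, f(x_0) = 0.000000, coefficient = 1
x_1 = 0.2500, f(x_1) = 0.061851, coefficient = 4
x_2 = 0.5000, f(x_2) = 0.239713, coefficient = 2
x_3 = 0.7500, f(x_3) = 0.511229, coefficient = 4
x_4 = 1.0000, f(x_4) = 0.841471, coefficient = 2
x_5 = 1.2500, f(x_5) = 1.186231, coefficient = 4
x_6 = 1.5000, f(x_6) = 1.496242, coefficient = 2
x_7 = 1.7500, f(x_7) = 1.721975, coefficient = 4
x_8 = 2.0000, f(x_8) = 1.818595, coefficient = 1

I ≈ (0.250000/3) × 20.898592 = 1.741549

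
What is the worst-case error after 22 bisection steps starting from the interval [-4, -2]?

Bisection error bound: |error| ≤ (b-a)/2^n
|error| ≤ (-2 - (-4))/2^22 = 2/2^22
|error| ≤ 0.0000004768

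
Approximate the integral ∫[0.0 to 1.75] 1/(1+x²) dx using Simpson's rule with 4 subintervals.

f(x) = 1/(1+x²)
a = 0.0, b = 1.75, n = 4
h = (b - a)/n = 0.437500

Simpson's rule: (h/3)[f(x₀) + 4f(x₁) + 2f(x₂) + ... + f(xₙ)]

x_0 = 0.0000, f(x_0) = 1.000000, coefficient = 1
x_1 = 0.4375, f(x_1) = 0.839344, coefficient = 4
x_2 = 0.8750, f(x_2) = 0.566372, coefficient = 2
x_3 = 1.3125, f(x_3) = 0.367288, coefficient = 4
x_4 = 1.7500, f(x_4) = 0.246154, coefficient = 1

I ≈ (0.437500/3) × 7.205428 = 1.050792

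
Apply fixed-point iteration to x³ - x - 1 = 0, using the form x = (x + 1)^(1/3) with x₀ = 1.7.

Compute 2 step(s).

Equation: x³ - x - 1 = 0
Fixed-point form: x = (x + 1)^(1/3)
x₀ = 1.7

x_1 = g(1.700000) = 1.392477
x_2 = g(1.392477) = 1.337465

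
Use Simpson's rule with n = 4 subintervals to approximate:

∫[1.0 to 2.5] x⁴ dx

f(x) = x⁴
a = 1.0, b = 2.5, n = 4
h = (b - a)/n = 0.375000

Simpson's rule: (h/3)[f(x₀) + 4f(x₁) + 2f(x₂) + ... + f(xₙ)]

x_0 = 1.0000, f(x_0) = 1.000000, coefficient = 1
x_1 = 1.3750, f(x_1) = 3.574463, coefficient = 4
x_2 = 1.7500, f(x_2) = 9.378906, coefficient = 2
x_3 = 2.1250, f(x_3) = 20.390869, coefficient = 4
x_4 = 2.5000, f(x_4) = 39.062500, coefficient = 1

I ≈ (0.375000/3) × 154.681641 = 19.335205
Exact value: 19.331250
Error: 0.003955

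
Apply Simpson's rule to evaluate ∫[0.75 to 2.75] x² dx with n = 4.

f(x) = x²
a = 0.75, b = 2.75, n = 4
h = (b - a)/n = 0.500000

Simpson's rule: (h/3)[f(x₀) + 4f(x₁) + 2f(x₂) + ... + f(xₙ)]

x_0 = 0.7500, f(x_0) = 0.562500, coefficient = 1
x_1 = 1.2500, f(x_1) = 1.562500, coefficient = 4
x_2 = 1.7500, f(x_2) = 3.062500, coefficient = 2
x_3 = 2.2500, f(x_3) = 5.062500, coefficient = 4
x_4 = 2.7500, f(x_4) = 7.562500, coefficient = 1

I ≈ (0.500000/3) × 40.750000 = 6.791667
Exact value: 6.791667
Error: 0.000000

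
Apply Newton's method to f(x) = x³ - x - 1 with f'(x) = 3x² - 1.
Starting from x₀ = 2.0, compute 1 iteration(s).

f(x) = x³ - x - 1
f'(x) = 3x² - 1
x₀ = 2.0

Newton-Raphson formula: x_{n+1} = x_n - f(x_n)/f'(x_n)

Iteration 1:
  f(2.000000) = 5.000000
  f'(2.000000) = 11.000000
  x_1 = 2.000000 - 5.000000/11.000000 = 1.545455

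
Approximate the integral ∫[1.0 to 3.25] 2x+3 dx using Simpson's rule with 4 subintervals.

f(x) = 2x+3
a = 1.0, b = 3.25, n = 4
h = (b - a)/n = 0.562500

Simpson's rule: (h/3)[f(x₀) + 4f(x₁) + 2f(x₂) + ... + f(xₙ)]

x_0 = 1.0000, f(x_0) = 5.000000, coefficient = 1
x_1 = 1.5625, f(x_1) = 6.125000, coefficient = 4
x_2 = 2.1250, f(x_2) = 7.250000, coefficient = 2
x_3 = 2.6875, f(x_3) = 8.375000, coefficient = 4
x_4 = 3.2500, f(x_4) = 9.500000, coefficient = 1

I ≈ (0.562500/3) × 87.000000 = 16.312500
Exact value: 16.312500
Error: 0.000000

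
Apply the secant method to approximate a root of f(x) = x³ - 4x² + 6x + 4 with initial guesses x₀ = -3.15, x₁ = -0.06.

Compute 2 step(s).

f(x) = x³ - 4x² + 6x + 4
x₀ = -3.15, x₁ = -0.06

Secant formula: x_{n+1} = x_n - f(x_n)(x_n - x_{n-1})/(f(x_n) - f(x_{n-1}))

Iteration 1:
  f(-3.150000) = -85.845875
  f(-0.060000) = 3.625384
  x_2 = -0.060000 - 3.625384×(-0.060000 - (-3.150000))/(3.625384 - (-85.845875))
       = -0.185207
Iteration 2:
  f(-0.060000) = 3.625384
  f(-0.185207) = 2.745198
  x_3 = -0.185207 - 2.745198×(-0.185207 - (-0.060000))/(2.745198 - 3.625384)
       = -0.575713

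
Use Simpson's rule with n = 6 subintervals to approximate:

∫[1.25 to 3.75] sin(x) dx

f(x) = sin(x)
a = 1.25, b = 3.75, n = 6
h = (b - a)/n = 0.416667

Simpson's rule: (h/3)[f(x₀) + 4f(x₁) + 2f(x₂) + ... + f(xₙ)]

x_0 = 1.2500, f(x_0) = 0.948985, coefficient = 1
x_1 = 1.6667, f(x_1) = 0.995408, coefficient = 4
x_2 = 2.0833, f(x_2) = 0.871503, coefficient = 2
x_3 = 2.5000, f(x_3) = 0.598472, coefficient = 4
x_4 = 2.9167, f(x_4) = 0.223034, coefficient = 2
x_5 = 3.3333, f(x_5) = -0.190568, coefficient = 4
x_6 = 3.7500, f(x_6) = -0.571561, coefficient = 1

I ≈ (0.416667/3) × 8.179747 = 1.136076
Exact value: 1.135882
Error: 0.000194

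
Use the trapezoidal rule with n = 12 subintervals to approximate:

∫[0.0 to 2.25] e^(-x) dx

f(x) = e^(-x)
a = 0.0, b = 2.25, n = 12
h = (b - a)/n = 0.187500

Trapezoidal rule: (h/2)[f(x₀) + 2f(x₁) + 2f(x₂) + ... + f(xₙ)]

x_0 = 0.0000, f(x_0) = 1.000000, coefficient = 1
x_1 = 0.1875, f(x_1) = 0.829029, coefficient = 2
x_2 = 0.3750, f(x_2) = 0.687289, coefficient = 2
x_3 = 0.5625, f(x_3) = 0.569783, coefficient = 2
x_4 = 0.7500, f(x_4) = 0.472367, coefficient = 2
x_5 = 0.9375, f(x_5) = 0.391606, coefficient = 2
x_6 = 1.1250, f(x_6) = 0.324652, coefficient = 2
x_7 = 1.3125, f(x_7) = 0.269146, coefficient = 2
x_8 = 1.5000, f(x_8) = 0.223130, coefficient = 2
x_9 = 1.6875, f(x_9) = 0.184981, coefficient = 2
x_10 = 1.8750, f(x_10) = 0.153355, coefficient = 2
x_11 = 2.0625, f(x_11) = 0.127136, coefficient = 2
x_12 = 2.2500, f(x_12) = 0.105399, coefficient = 1

I ≈ (0.187500/2) × 9.570348 = 0.897220
Exact value: 0.894601
Error: 0.002619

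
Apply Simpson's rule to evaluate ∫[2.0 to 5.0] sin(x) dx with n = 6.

f(x) = sin(x)
a = 2.0, b = 5.0, n = 6
h = (b - a)/n = 0.500000

Simpson's rule: (h/3)[f(x₀) + 4f(x₁) + 2f(x₂) + ... + f(xₙ)]

x_0 = 2.0000, f(x_0) = 0.909297, coefficient = 1
x_1 = 2.5000, f(x_1) = 0.598472, coefficient = 4
x_2 = 3.0000, f(x_2) = 0.141120, coefficient = 2
x_3 = 3.5000, f(x_3) = -0.350783, coefficient = 4
x_4 = 4.0000, f(x_4) = -0.756802, coefficient = 2
x_5 = 4.5000, f(x_5) = -0.977530, coefficient = 4
x_6 = 5.0000, f(x_6) = -0.958924, coefficient = 1

I ≈ (0.500000/3) × -4.200357 = -0.700059
Exact value: -0.699809
Error: 0.000250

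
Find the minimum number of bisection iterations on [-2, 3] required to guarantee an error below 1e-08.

We need (b-a)/2^n ≤ 1e-08
(3 - (-2))/2^n ≤ 1e-08
5/2^n ≤ 1e-08
2^n ≥ 500000000
n ≥ log₂(500000000) = 28.90
n ≥ 29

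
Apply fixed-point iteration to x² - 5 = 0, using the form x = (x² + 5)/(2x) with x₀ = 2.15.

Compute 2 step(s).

Equation: x² - 5 = 0
Fixed-point form: x = (x² + 5)/(2x)
x₀ = 2.15

x_1 = g(2.150000) = 2.237791
x_2 = g(2.237791) = 2.236069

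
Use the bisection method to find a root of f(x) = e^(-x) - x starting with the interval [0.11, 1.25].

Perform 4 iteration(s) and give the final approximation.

f(x) = e^(-x) - x
Initial interval: [0.11, 1.25]

Iteration 1:
  c_1 = (0.110000 + 1.250000)/2 = 0.680000
  f(c_1) = f(0.680000) = -0.173383
  f(a) × f(c) < 0, new interval: [0.110000, 0.680000]
Iteration 2:
  c_2 = (0.110000 + 0.680000)/2 = 0.395000
  f(c_2) = f(0.395000) = 0.278680
  f(a) × f(c) ≥ 0, new interval: [0.395000, 0.680000]
Iteration 3:
  c_3 = (0.395000 + 0.680000)/2 = 0.537500
  f(c_3) = f(0.537500) = 0.046707
  f(a) × f(c) ≥ 0, new interval: [0.537500, 0.680000]
Iteration 4:
  c_4 = (0.537500 + 0.680000)/2 = 0.608750
  f(c_4) = f(0.608750) = -0.064720
  f(a) × f(c) < 0, new interval: [0.537500, 0.608750]

After 4 iteration(s), the approximation is c_4 = 0.608750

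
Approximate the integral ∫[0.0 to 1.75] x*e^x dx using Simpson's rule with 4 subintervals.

f(x) = x*e^x
a = 0.0, b = 1.75, n = 4
h = (b - a)/n = 0.437500

Simpson's rule: (h/3)[f(x₀) + 4f(x₁) + 2f(x₂) + ... + f(xₙ)]

x_0 = 0.0000, f(x_0) = 0.000000, coefficient = 1
x_1 = 0.4375, f(x_1) = 0.677613, coefficient = 4
x_2 = 0.8750, f(x_2) = 2.099016, coefficient = 2
x_3 = 1.3125, f(x_3) = 4.876529, coefficient = 4
x_4 = 1.7500, f(x_4) = 10.070555, coefficient = 1

I ≈ (0.437500/3) × 36.485156 = 5.320752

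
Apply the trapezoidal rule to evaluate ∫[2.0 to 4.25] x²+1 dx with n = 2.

f(x) = x²+1
a = 2.0, b = 4.25, n = 2
h = (b - a)/n = 1.125000

Trapezoidal rule: (h/2)[f(x₀) + 2f(x₁) + 2f(x₂) + ... + f(xₙ)]

x_0 = 2.0000, f(x_0) = 5.000000, coefficient = 1
x_1 = 3.1250, f(x_1) = 10.765625, coefficient = 2
x_2 = 4.2500, f(x_2) = 19.062500, coefficient = 1

I ≈ (1.125000/2) × 45.593750 = 25.646484
Exact value: 25.171875
Error: 0.474609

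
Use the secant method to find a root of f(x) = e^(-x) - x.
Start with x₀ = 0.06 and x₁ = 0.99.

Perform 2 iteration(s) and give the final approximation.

f(x) = e^(-x) - x
x₀ = 0.06, x₁ = 0.99

Secant formula: x_{n+1} = x_n - f(x_n)(x_n - x_{n-1})/(f(x_n) - f(x_{n-1}))

Iteration 1:
  f(0.060000) = 0.881765
  f(0.990000) = -0.618423
  x_2 = 0.990000 - (-0.618423)×(0.990000 - 0.060000)/(-0.618423 - 0.881765)
       = 0.606626
Iteration 2:
  f(0.990000) = -0.618423
  f(0.606626) = -0.061438
  x_3 = 0.606626 - (-0.061438)×(0.606626 - 0.990000)/(-0.061438 - (-0.618423))
       = 0.564338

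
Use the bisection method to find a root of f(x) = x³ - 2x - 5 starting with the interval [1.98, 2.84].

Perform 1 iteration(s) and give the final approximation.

f(x) = x³ - 2x - 5
Initial interval: [1.98, 2.84]

Iteration 1:
  c_1 = (1.980000 + 2.840000)/2 = 2.410000
  f(c_1) = f(2.410000) = 4.177521
  f(a) × f(c) < 0, new interval: [1.980000, 2.410000]

After 1 iteration(s), the approximation is c_1 = 2.410000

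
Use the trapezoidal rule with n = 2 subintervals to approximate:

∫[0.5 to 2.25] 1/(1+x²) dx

f(x) = 1/(1+x²)
a = 0.5, b = 2.25, n = 2
h = (b - a)/n = 0.875000

Trapezoidal rule: (h/2)[f(x₀) + 2f(x₁) + 2f(x₂) + ... + f(xₙ)]

x_0 = 0.5000, f(x_0) = 0.800000, coefficient = 1
x_1 = 1.3750, f(x_1) = 0.345946, coefficient = 2
x_2 = 2.2500, f(x_2) = 0.164948, coefficient = 1

I ≈ (0.875000/2) × 1.656840 = 0.724868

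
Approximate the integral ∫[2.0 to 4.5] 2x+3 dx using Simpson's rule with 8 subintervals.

f(x) = 2x+3
a = 2.0, b = 4.5, n = 8
h = (b - a)/n = 0.312500

Simpson's rule: (h/3)[f(x₀) + 4f(x₁) + 2f(x₂) + ... + f(xₙ)]

x_0 = 2.0000, f(x_0) = 7.000000, coefficient = 1
x_1 = 2.3125, f(x_1) = 7.625000, coefficient = 4
x_2 = 2.6250, f(x_2) = 8.250000, coefficient = 2
x_3 = 2.9375, f(x_3) = 8.875000, coefficient = 4
x_4 = 3.2500, f(x_4) = 9.500000, coefficient = 2
x_5 = 3.5625, f(x_5) = 10.125000, coefficient = 4
x_6 = 3.8750, f(x_6) = 10.750000, coefficient = 2
x_7 = 4.1875, f(x_7) = 11.375000, coefficient = 4
x_8 = 4.5000, f(x_8) = 12.000000, coefficient = 1

I ≈ (0.312500/3) × 228.000000 = 23.750000
Exact value: 23.750000
Error: 0.000000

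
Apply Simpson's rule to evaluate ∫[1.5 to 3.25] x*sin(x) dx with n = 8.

f(x) = x*sin(x)
a = 1.5, b = 3.25, n = 8
h = (b - a)/n = 0.218750

Simpson's rule: (h/3)[f(x₀) + 4f(x₁) + 2f(x₂) + ... + f(xₙ)]

x_0 = 1.5000, f(x_0) = 1.496242, coefficient = 1
x_1 = 1.7188, f(x_1) = 1.699972, coefficient = 4
x_2 = 1.9375, f(x_2) = 1.808684, coefficient = 2
x_3 = 2.1562, f(x_3) = 1.797151, coefficient = 4
x_4 = 2.3750, f(x_4) = 1.647502, coefficient = 2
x_5 = 2.5938, f(x_5) = 1.350946, coefficient = 4
x_6 = 2.8125, f(x_6) = 0.908956, coefficient = 2
x_7 = 3.0312, f(x_7) = 0.333798, coefficient = 4
x_8 = 3.2500, f(x_8) = -0.351634, coefficient = 1

I ≈ (0.218750/3) × 30.602365 = 2.231422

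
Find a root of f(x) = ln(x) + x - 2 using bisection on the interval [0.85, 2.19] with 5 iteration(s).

f(x) = ln(x) + x - 2
Initial interval: [0.85, 2.19]

Iteration 1:
  c_1 = (0.850000 + 2.190000)/2 = 1.520000
  f(c_1) = f(1.520000) = -0.061290
  f(a) × f(c) ≥ 0, new interval: [1.520000, 2.190000]
Iteration 2:
  c_2 = (1.520000 + 2.190000)/2 = 1.855000
  f(c_2) = f(1.855000) = 0.472885
  f(a) × f(c) < 0, new interval: [1.520000, 1.855000]
Iteration 3:
  c_3 = (1.520000 + 1.855000)/2 = 1.687500
  f(c_3) = f(1.687500) = 0.210748
  f(a) × f(c) < 0, new interval: [1.520000, 1.687500]
Iteration 4:
  c_4 = (1.520000 + 1.687500)/2 = 1.603750
  f(c_4) = f(1.603750) = 0.076095
  f(a) × f(c) < 0, new interval: [1.520000, 1.603750]
Iteration 5:
  c_5 = (1.520000 + 1.603750)/2 = 1.561875
  f(c_5) = f(1.561875) = 0.007762
  f(a) × f(c) < 0, new interval: [1.520000, 1.561875]

After 5 iteration(s), the approximation is c_5 = 1.561875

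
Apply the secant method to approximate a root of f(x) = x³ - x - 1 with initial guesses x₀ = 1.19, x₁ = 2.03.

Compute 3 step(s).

f(x) = x³ - x - 1
x₀ = 1.19, x₁ = 2.03

Secant formula: x_{n+1} = x_n - f(x_n)(x_n - x_{n-1})/(f(x_n) - f(x_{n-1}))

Iteration 1:
  f(1.190000) = -0.504841
  f(2.030000) = 5.335427
  x_2 = 2.030000 - 5.335427×(2.030000 - 1.190000)/(5.335427 - (-0.504841))
       = 1.262611
Iteration 2:
  f(2.030000) = 5.335427
  f(1.262611) = -0.249774
  x_3 = 1.262611 - (-0.249774)×(1.262611 - 2.030000)/(-0.249774 - 5.335427)
       = 1.296929
Iteration 3:
  f(1.262611) = -0.249774
  f(1.296929) = -0.115462
  x_4 = 1.296929 - (-0.115462)×(1.296929 - 1.262611)/(-0.115462 - (-0.249774))
       = 1.326431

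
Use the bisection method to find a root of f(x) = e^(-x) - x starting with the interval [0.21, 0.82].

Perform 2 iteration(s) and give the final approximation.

f(x) = e^(-x) - x
Initial interval: [0.21, 0.82]

Iteration 1:
  c_1 = (0.210000 + 0.820000)/2 = 0.515000
  f(c_1) = f(0.515000) = 0.082501
  f(a) × f(c) ≥ 0, new interval: [0.515000, 0.820000]
Iteration 2:
  c_2 = (0.515000 + 0.820000)/2 = 0.667500
  f(c_2) = f(0.667500) = -0.154511
  f(a) × f(c) < 0, new interval: [0.515000, 0.667500]

After 2 iteration(s), the approximation is c_2 = 0.667500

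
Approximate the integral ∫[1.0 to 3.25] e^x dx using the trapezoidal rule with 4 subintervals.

f(x) = e^x
a = 1.0, b = 3.25, n = 4
h = (b - a)/n = 0.562500

Trapezoidal rule: (h/2)[f(x₀) + 2f(x₁) + 2f(x₂) + ... + f(xₙ)]

x_0 = 1.0000, f(x_0) = 2.718282, coefficient = 1
x_1 = 1.5625, f(x_1) = 4.770733, coefficient = 2
x_2 = 2.1250, f(x_2) = 8.372897, coefficient = 2
x_3 = 2.6875, f(x_3) = 14.694893, coefficient = 2
x_4 = 3.2500, f(x_4) = 25.790340, coefficient = 1

I ≈ (0.562500/2) × 84.185669 = 23.677219
Exact value: 23.072058
Error: 0.605161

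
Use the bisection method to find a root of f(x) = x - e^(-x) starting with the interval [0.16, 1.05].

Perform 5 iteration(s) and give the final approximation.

f(x) = x - e^(-x)
Initial interval: [0.16, 1.05]

Iteration 1:
  c_1 = (0.160000 + 1.050000)/2 = 0.605000
  f(c_1) = f(0.605000) = 0.058926
  f(a) × f(c) < 0, new interval: [0.160000, 0.605000]
Iteration 2:
  c_2 = (0.160000 + 0.605000)/2 = 0.382500
  f(c_2) = f(0.382500) = -0.299654
  f(a) × f(c) ≥ 0, new interval: [0.382500, 0.605000]
Iteration 3:
  c_3 = (0.382500 + 0.605000)/2 = 0.493750
  f(c_3) = f(0.493750) = -0.116583
  f(a) × f(c) ≥ 0, new interval: [0.493750, 0.605000]
Iteration 4:
  c_4 = (0.493750 + 0.605000)/2 = 0.549375
  f(c_4) = f(0.549375) = -0.027936
  f(a) × f(c) ≥ 0, new interval: [0.549375, 0.605000]
Iteration 5:
  c_5 = (0.549375 + 0.605000)/2 = 0.577187
  f(c_5) = f(0.577187) = 0.015712
  f(a) × f(c) < 0, new interval: [0.549375, 0.577187]

After 5 iteration(s), the approximation is c_5 = 0.577187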